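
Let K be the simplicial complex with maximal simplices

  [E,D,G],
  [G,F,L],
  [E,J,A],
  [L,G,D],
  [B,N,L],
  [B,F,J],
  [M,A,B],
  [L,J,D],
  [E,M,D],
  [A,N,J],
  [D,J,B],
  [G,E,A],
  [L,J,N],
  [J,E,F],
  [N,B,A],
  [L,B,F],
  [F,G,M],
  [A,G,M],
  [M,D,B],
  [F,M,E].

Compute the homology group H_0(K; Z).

H_0 ≅ Z.

Order the vertices as A < B < D < E < F < G < J < L < M < N. Listing each simplex with vertices in this order, K has dimension 2 with simplices:

  0-simplices (10): A, B, D, E, F, G, J, L, M, N
  1-simplices (30): AB, AE, AG, AJ, AM, AN, BD, BF, BJ, BL, BM, BN, DE, DG, DJ, DL, DM, EF, EG, EJ, EM, FG, FJ, FL, FM, GL, GM, JL, JN, LN
  2-simplices (20): ABM, ABN, AEG, AEJ, AGM, AJN, BDJ, BDM, BFJ, BFL, BLN, DEG, DEM, DGL, DJL, EFJ, EFM, FGL, FGM, JLN

Hence C_0 ≅ Z^10, C_1 ≅ Z^30, C_2 ≅ Z^20.

Boundary ∂_1: C_1 → C_0 is given by ∂[p,q] = [q] − [p]. For instance
  ∂AJ = J − A.
The 10×30 boundary matrix has rank 9 and Smith normal form diag(1,1,1,1,1,1,1,1,1).

Boundary ∂_2: C_2 → C_1 acts by ∂[p,q,r] = [q,r] − [p,r] + [p,q]. For instance
  ∂DEM = EM − DM + DE,
  ∂BFJ = FJ − BJ + BF.
This gives a 30×20 integer matrix of rank 20; reducing to Smith normal form yields diagonal entries (1,1,1,1,1,1,1,1,1,1,1,1,1,1,1,1,1,1,1,2).

From H_k ≅ ker(∂_k) / im(∂_{k+1}) we obtain:

  H_0: rank C_0 − rank ∂_1 = 10 − 9 = 1, and the invariant factors of ∂_1 are all 1, so H_0 ≅ Z.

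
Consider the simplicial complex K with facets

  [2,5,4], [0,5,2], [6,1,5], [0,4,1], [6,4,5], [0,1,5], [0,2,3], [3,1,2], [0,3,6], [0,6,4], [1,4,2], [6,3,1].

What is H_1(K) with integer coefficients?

H_1 ≅ Z_2.

Take the total order 0 < 1 < 2 < 3 < 4 < 5 < 6 on the vertex set. Then K (dimension 2) consists of the simplices:

  0-simplices (7): [0], [1], [2], [3], [4], [5], [6]
  1-simplices (18): [0,1], [0,2], [0,3], [0,4], [0,5], [0,6], [1,2], [1,3], [1,4], [1,5], [1,6], [2,3], [2,4], [2,5], [3,6], [4,5], [4,6], [5,6]
  2-simplices (12): [0,1,4], [0,1,5], [0,2,3], [0,2,5], [0,3,6], [0,4,6], [1,2,3], [1,2,4], [1,3,6], [1,5,6], [2,4,5], [4,5,6]

so the chain groups are C_0 ≅ Z^7, C_1 ≅ Z^18, C_2 ≅ Z^12.

The boundary map ∂_1: C_1 → C_0 is given by ∂[p,q] = [q] − [p].
As a 7×18 matrix over Z this has rank 6, with invariant factors (1,1,1,1,1,1).

∂_2: C_2 → C_1 acts by ∂[p,q,r] = [q,r] − [p,r] + [p,q]. For instance
  ∂[1,3,6] = [3,6] − [1,6] + [1,3],
  ∂[0,4,6] = [4,6] − [0,6] + [0,4].
This gives a 18×12 integer matrix of rank 12; reducing to Smith normal form yields diagonal entries (1,1,1,1,1,1,1,1,1,1,1,2).

Now H_k = ker ∂_k / im ∂_{k+1}, so:

  H_1: rank ker ∂_1 − rank ∂_2 = (18 − 6) − 12 = 0, and ∂_2 has invariant factor 2 > 1, so H_1 = Z_2.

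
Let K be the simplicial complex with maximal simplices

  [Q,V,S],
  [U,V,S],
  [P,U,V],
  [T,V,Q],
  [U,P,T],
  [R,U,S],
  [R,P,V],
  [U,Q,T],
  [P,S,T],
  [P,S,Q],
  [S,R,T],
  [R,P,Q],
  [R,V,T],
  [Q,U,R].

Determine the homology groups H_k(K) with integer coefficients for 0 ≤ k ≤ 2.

Fix the vertex order P < Q < R < S < T < U < V and write every simplex with vertices in increasing order. Then dim K = 2 and the simplices of K are:

  0-simplices (7): P, Q, R, S, T, U, V
  1-simplices (21): PQ, PR, PS, PT, PU, PV, QR, QS, QT, QU, QV, RS, RT, RU, RV, ST, SU, SV, TU, TV, UV
  2-simplices (14): PQR, PQS, PRV, PST, PTU, PUV, QRU, QSV, QTU, QTV, RST, RSU, RTV, SUV

giving chain groups C_0 ≅ Z^7, C_1 ≅ Z^21, C_2 ≅ Z^14.

Boundary ∂_1: C_1 → C_0 maps an edge to its endpoints' difference, ∂[p,q] = q − p. For instance
  ∂QT = T − Q.
As a 7×21 matrix over Z this has rank 6, with invariant factors (1,1,1,1,1,1).

∂_2: C_2 → C_1 maps a triangle to the signed sum of its edges. For instance
  ∂PST = ST − PT + PS,
  ∂QTU = TU − QU + QT.
As a 21×14 matrix over Z this has rank 13, with invariant factors (1,1,1,1,1,1,1,1,1,1,1,1,1).

Now H_k = ker ∂_k / im ∂_{k+1}, so:

  H_0: rank C_0 − rank ∂_1 = 7 − 6 = 1, and the invariant factors of ∂_1 are all 1, so H_0 = Z.
  H_1: rank ker ∂_1 − rank ∂_2 = (21 − 6) − 13 = 2, and the invariant factors of ∂_2 are all 1, so H_1 = Z^2.
  H_2: rank ker ∂_2 − rank ∂_3 = (14 − 13) − 0 = 1, and there is no ∂_3, so H_2 = Z.

H_0 = Z,  H_1 = Z^2,  H_2 = Z.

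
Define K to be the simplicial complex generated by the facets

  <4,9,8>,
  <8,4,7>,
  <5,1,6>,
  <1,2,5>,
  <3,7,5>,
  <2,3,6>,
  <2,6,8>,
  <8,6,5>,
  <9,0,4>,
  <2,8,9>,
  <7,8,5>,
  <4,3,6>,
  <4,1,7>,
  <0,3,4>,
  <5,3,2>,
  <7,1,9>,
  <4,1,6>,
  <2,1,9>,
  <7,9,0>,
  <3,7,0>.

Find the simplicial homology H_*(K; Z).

K has 10 vertices, 30 edges, 20 triangles.
rank ∂_0 = 0, rank ∂_1 = 9 ⇒ b_0 = 10 − 0 − 9 = 1; all invariant factors of ∂_1 are 1 so no torsion. So H_0 ≅ Z.
rank ∂_1 = 9, rank ∂_2 = 20 ⇒ b_1 = 30 − 9 − 20 = 1; ∂_2 has invariant factor(s) [2] giving torsion. So H_1 ≅ Z ⊕ Z/2.
rank ∂_2 = 20, rank ∂_3 = 0 ⇒ b_2 = 20 − 20 − 0 = 0. So H_2 ≅ 0.

H_0 ≅ Z,  H_1 ≅ Z ⊕ Z/2,  H_2 = 0.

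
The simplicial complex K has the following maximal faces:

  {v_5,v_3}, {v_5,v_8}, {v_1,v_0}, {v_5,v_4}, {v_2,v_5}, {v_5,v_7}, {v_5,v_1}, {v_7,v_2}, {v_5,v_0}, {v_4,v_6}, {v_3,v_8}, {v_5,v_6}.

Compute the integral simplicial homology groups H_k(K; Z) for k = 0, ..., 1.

We work with the vertex ordering v_0 < v_1 < v_2 < v_3 < v_4 < v_5 < v_6 < v_7 < v_8. The simplices of K, each written with vertices in increasing order, are:

  0-simplices (9): [v_0], [v_1], [v_2], [v_3], [v_4], [v_5], [v_6], [v_7], [v_8]
  1-simplices (12): [v_0,v_1], [v_0,v_5], [v_1,v_5], [v_2,v_5], [v_2,v_7], [v_3,v_5], [v_3,v_8], [v_4,v_5], [v_4,v_6], [v_5,v_6], [v_5,v_7], [v_5,v_8]

so the chain groups are C_0 ≅ Z^9, C_1 ≅ Z^12.

The boundary map ∂_1: C_1 → C_0 maps an edge to its endpoints' difference, ∂[p,q] = q − p.
As a 9×12 matrix over Z this has rank 8, with invariant factors (1,1,1,1,1,1,1,1).

Computing H_k = (kernel of ∂_k) / (image of ∂_{k+1}):

  H_0: rank C_0 − rank ∂_1 = 9 − 8 = 1, and the invariant factors of ∂_1 are all 1, so H_0 = Z.
  H_1: rank ker ∂_1 − rank ∂_2 = (12 − 8) − 0 = 4, and there is no ∂_2, so H_1 = Z^4.

H_0 ≅ Z,  H_1 ≅ Z^4.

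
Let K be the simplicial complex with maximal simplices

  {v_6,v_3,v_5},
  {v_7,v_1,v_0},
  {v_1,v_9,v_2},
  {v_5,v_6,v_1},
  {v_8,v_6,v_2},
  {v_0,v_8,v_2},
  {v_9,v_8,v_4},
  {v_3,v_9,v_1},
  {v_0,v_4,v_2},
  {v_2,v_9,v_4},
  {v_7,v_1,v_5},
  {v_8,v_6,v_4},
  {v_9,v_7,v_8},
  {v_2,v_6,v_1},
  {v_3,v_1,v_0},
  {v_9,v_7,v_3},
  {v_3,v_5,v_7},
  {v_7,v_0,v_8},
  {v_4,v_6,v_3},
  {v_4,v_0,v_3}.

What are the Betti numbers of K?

Order the vertices as v_0 < v_1 < v_2 < v_3 < v_4 < v_5 < v_6 < v_7 < v_8 < v_9. Listing each simplex with vertices in this order, K has dimension 2 with simplices:

  0-simplices (10): [v_0], [v_1], [v_2], [v_3], [v_4], [v_5], [v_6], [v_7], [v_8], [v_9]
  1-simplices (30): (30 of them)
  2-simplices (20): (20 of them)

giving chain groups C_0 ≅ Z^10, C_1 ≅ Z^30, C_2 ≅ Z^20.

Boundary ∂_1: C_1 → C_0 sends each edge [p,q] (with p < q) to q − p. For instance
  ∂[v_1,v_5] = [v_5] − [v_1].
The 10×30 boundary matrix has rank 9 and Smith normal form diag(1,1,1,1,1,1,1,1,1).

The boundary map ∂_2: C_2 → C_1 acts by ∂[p,q,r] = [q,r] − [p,r] + [p,q]. For instance
  ∂[v_0,v_3,v_4] = [v_3,v_4] − [v_0,v_4] + [v_0,v_3],
  ∂[v_7,v_8,v_9] = [v_8,v_9] − [v_7,v_9] + [v_7,v_8].
The 30×20 boundary matrix has rank 20 and Smith normal form diag(1,1,1,1,1,1,1,1,1,1,1,1,1,1,1,1,1,1,1,2).

Reading off H_k = ker ∂_k / im ∂_{k+1}:

  H_0: rank C_0 − rank ∂_1 = 10 − 9 = 1, and the invariant factors of ∂_1 are all 1, so H_0 = Z.
  H_1: rank ker ∂_1 − rank ∂_2 = (30 − 9) − 20 = 1, and ∂_2 has invariant factor 2 > 1, so H_1 = Z × Z/2.
  H_2: rank ker ∂_2 − rank ∂_3 = (20 − 20) − 0 = 0, and there is no ∂_3, so H_2 = 0.

As a check, the Euler characteristic is 10 − 30 + 20 = 0, which agrees with 1 − 1 + 0 = 0.
(K is a triangulation of the Klein bottle.)

Hence the Betti numbers are b_0 = 1, b_1 = 1, b_2 = 0.

b_0 = 1, b_1 = 1, b_2 = 0.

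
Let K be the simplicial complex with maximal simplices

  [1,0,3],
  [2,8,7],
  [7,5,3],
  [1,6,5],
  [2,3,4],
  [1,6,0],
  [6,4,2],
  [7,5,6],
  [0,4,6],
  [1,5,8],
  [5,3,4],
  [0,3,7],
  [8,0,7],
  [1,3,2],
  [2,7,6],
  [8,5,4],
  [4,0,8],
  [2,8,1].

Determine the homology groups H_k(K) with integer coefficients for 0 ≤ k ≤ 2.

H_0 ≅ Z,  H_1 ≅ Z^2,  H_2 ≅ Z.

K has 9 vertices, 27 edges, 18 triangles.
rank ∂_0 = 0, rank ∂_1 = 8 ⇒ b_0 = 9 − 0 − 8 = 1; all invariant factors of ∂_1 are 1 so no torsion. So H_0 = Z.
rank ∂_1 = 8, rank ∂_2 = 17 ⇒ b_1 = 27 − 8 − 17 = 2; all invariant factors of ∂_2 are 1 so no torsion. So H_1 = Z^2.
rank ∂_2 = 17, rank ∂_3 = 0 ⇒ b_2 = 18 − 17 − 0 = 1. So H_2 = Z.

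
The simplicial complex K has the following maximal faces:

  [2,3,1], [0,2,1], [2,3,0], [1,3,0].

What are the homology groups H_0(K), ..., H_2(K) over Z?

H_0 = Z,  H_1 = 0,  H_2 = Z.

Order the vertices as 0 < 1 < 2 < 3. Listing each simplex with vertices in this order, K has dimension 2 with simplices:

  0-simplices (4): [0], [1], [2], [3]
  1-simplices (6): [0,1], [0,2], [0,3], [1,2], [1,3], [2,3]
  2-simplices (4): [0,1,2], [0,1,3], [0,2,3], [1,2,3]

Hence C_0 ≅ Z^4, C_1 ≅ Z^6, C_2 ≅ Z^4.

∂_1: C_1 → C_0 maps an edge to its endpoints' difference, ∂[p,q] = q − p. For instance
  ∂[0,2] = [2] − [0].
As a 4×6 matrix over Z this has rank 3, with invariant factors (1,1,1).

The boundary map ∂_2: C_2 → C_1 sends each 2-simplex [p,q,r] to [q,r] − [p,r] + [p,q]. For instance
  ∂[1,2,3] = [2,3] − [1,3] + [1,2],
  ∂[0,1,2] = [1,2] − [0,2] + [0,1].
As a 6×4 matrix over Z this has rank 3, with invariant factors (1,1,1).

Reading off H_k = ker ∂_k / im ∂_{k+1}:

  H_0: rank C_0 − rank ∂_1 = 4 − 3 = 1, and the invariant factors of ∂_1 are all 1, so H_0 = Z.
  H_1: rank ker ∂_1 − rank ∂_2 = (6 − 3) − 3 = 0, and the invariant factors of ∂_2 are all 1, so H_1 = 0.
  H_2: rank ker ∂_2 − rank ∂_3 = (4 − 3) − 0 = 1, and there is no ∂_3, so H_2 = Z.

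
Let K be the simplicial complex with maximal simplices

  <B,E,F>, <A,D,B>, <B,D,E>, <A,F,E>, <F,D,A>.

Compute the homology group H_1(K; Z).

H_1 ≅ Z.

Take the total order A < B < D < E < F on the vertex set. Then K (dimension 2) consists of the simplices:

  0-simplices (5): A, B, D, E, F
  1-simplices (10): AB, AD, AE, AF, BD, BE, BF, DE, DF, EF
  2-simplices (5): ABD, ADF, AEF, BDE, BEF

Hence C_0 ≅ Z^5, C_1 ≅ Z^10, C_2 ≅ Z^5.

The boundary map ∂_1: C_1 → C_0 sends each edge [p,q] (with p < q) to q − p. For instance
  ∂AF = F − A.
This gives a 5×10 integer matrix of rank 4; reducing to Smith normal form yields diagonal entries (1,1,1,1).

The boundary map ∂_2: C_2 → C_1 maps a triangle to the signed sum of its edges. For instance
  ∂ABD = BD − AD + AB,
  ∂ADF = DF − AF + AD.
The 10×5 boundary matrix has rank 5 and Smith normal form diag(1,1,1,1,1).

Reading off H_k = ker ∂_k / im ∂_{k+1}:

  H_1: rank ker ∂_1 − rank ∂_2 = (10 − 4) − 5 = 1, and the invariant factors of ∂_2 are all 1, so H_1 ≅ Z.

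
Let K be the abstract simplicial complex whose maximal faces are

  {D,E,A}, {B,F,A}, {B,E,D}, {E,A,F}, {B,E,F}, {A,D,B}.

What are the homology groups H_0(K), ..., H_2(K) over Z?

H_0 = Z,  H_1 = 0,  H_2 = Z.

Order the vertices as A < B < D < E < F. Listing each simplex with vertices in this order, K has dimension 2 with simplices:

  0-simplices (5): A, B, D, E, F
  1-simplices (9): AB, AD, AE, AF, BD, BE, BF, DE, EF
  2-simplices (6): ABD, ABF, ADE, AEF, BDE, BEF

Hence C_0 ≅ Z^5, C_1 ≅ Z^9, C_2 ≅ Z^6.

∂_1: C_1 → C_0 maps an edge to its endpoints' difference, ∂[p,q] = q − p. For instance
  ∂AD = D − A.
As a 5×9 matrix over Z this has rank 4, with invariant factors (1,1,1,1).

∂_2: C_2 → C_1 acts by ∂[p,q,r] = [q,r] − [p,r] + [p,q]. For instance
  ∂AEF = EF − AF + AE,
  ∂ABD = BD − AD + AB.
The resulting 9×6 matrix has rank 5, and its Smith normal form has invariant factors (1,1,1,1,1).

Computing H_k = (kernel of ∂_k) / (image of ∂_{k+1}):

  H_0: rank C_0 − rank ∂_1 = 5 − 4 = 1, and the invariant factors of ∂_1 are all 1, so H_0 = Z.
  H_1: rank ker ∂_1 − rank ∂_2 = (9 − 4) − 5 = 0, and the invariant factors of ∂_2 are all 1, so H_1 = 0.
  H_2: rank ker ∂_2 − rank ∂_3 = (6 − 5) − 0 = 1, and there is no ∂_3, so H_2 = Z.

(K is a triangulation of the 2-sphere S^2.)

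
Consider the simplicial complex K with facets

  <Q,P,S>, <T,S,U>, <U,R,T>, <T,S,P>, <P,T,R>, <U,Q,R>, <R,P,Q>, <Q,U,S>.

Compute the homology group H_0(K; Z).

H_0 ≅ Z.

Fix the vertex order P < Q < R < S < T < U and write every simplex with vertices in increasing order. Then dim K = 2 and the simplices of K are:

  0-simplices (6): P, Q, R, S, T, U
  1-simplices (12): PQ, PR, PS, PT, QR, QS, QU, RT, RU, ST, SU, TU
  2-simplices (8): PQR, PQS, PRT, PST, QRU, QSU, RTU, STU

giving chain groups C_0 ≅ Z^6, C_1 ≅ Z^12, C_2 ≅ Z^8.

Boundary ∂_1: C_1 → C_0 sends each edge [p,q] (with p < q) to q − p.
The resulting 6×12 matrix has rank 5, and its Smith normal form has invariant factors (1,1,1,1,1).

The boundary map ∂_2: C_2 → C_1 sends each 2-simplex [p,q,r] to [q,r] − [p,r] + [p,q]. For instance
  ∂PST = ST − PT + PS,
  ∂RTU = TU − RU + RT.
As a 12×8 matrix over Z this has rank 7, with invariant factors (1,1,1,1,1,1,1).

From H_k ≅ ker(∂_k) / im(∂_{k+1}) we obtain:

  H_0: rank C_0 − rank ∂_1 = 6 − 5 = 1, and the invariant factors of ∂_1 are all 1, so H_0 = Z.

(K is a triangulation of the 2-sphere S^2.)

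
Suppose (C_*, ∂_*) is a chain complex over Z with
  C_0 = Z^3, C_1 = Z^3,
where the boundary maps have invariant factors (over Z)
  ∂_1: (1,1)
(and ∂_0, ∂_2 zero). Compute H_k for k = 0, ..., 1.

H_0: b_0 = 3 − 0 − 2 = 1; torsion from ∂_1 factors > 1: none. So H_0 ≅ Z.
H_1: b_1 = 3 − 2 − 0 = 1; torsion from ∂_2 factors > 1: none. So H_1 ≅ Z.

H_0 ≅ Z,  H_1 ≅ Z.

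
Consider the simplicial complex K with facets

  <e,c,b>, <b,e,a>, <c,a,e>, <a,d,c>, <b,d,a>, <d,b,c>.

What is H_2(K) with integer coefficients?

H_2 = Z.

Order the vertices as a < b < c < d < e. Listing each simplex with vertices in this order, K has dimension 2 with simplices:

  0-simplices (5): a, b, c, d, e
  1-simplices (9): ab, ac, ad, ae, bc, bd, be, cd, ce
  2-simplices (6): abd, abe, acd, ace, bcd, bce

so the chain groups are C_0 ≅ Z^5, C_1 ≅ Z^9, C_2 ≅ Z^6.

∂_1: C_1 → C_0 maps an edge to its endpoints' difference, ∂[p,q] = q − p.
The resulting 5×9 matrix has rank 4, and its Smith normal form has invariant factors (1,1,1,1).

∂_2: C_2 → C_1 acts by ∂[p,q,r] = [q,r] − [p,r] + [p,q]. For instance
  ∂abe = be − ae + ab,
  ∂bcd = cd − bd + bc.
This gives a 9×6 integer matrix of rank 5; reducing to Smith normal form yields diagonal entries (1,1,1,1,1).

Now H_k = ker ∂_k / im ∂_{k+1}, so:

  H_2: rank ker ∂_2 − rank ∂_3 = (6 − 5) − 0 = 1, and there is no ∂_3, so H_2 ≅ Z.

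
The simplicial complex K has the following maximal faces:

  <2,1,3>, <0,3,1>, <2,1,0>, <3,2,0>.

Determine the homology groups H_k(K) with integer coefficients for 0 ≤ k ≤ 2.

K has 4 vertices, 6 edges, 4 triangles.
rank ∂_0 = 0, rank ∂_1 = 3 ⇒ b_0 = 4 − 0 − 3 = 1; all invariant factors of ∂_1 are 1 so no torsion. So H_0 ≅ Z.
rank ∂_1 = 3, rank ∂_2 = 3 ⇒ b_1 = 6 − 3 − 3 = 0; all invariant factors of ∂_2 are 1 so no torsion. So H_1 ≅ 0.
rank ∂_2 = 3, rank ∂_3 = 0 ⇒ b_2 = 4 − 3 − 0 = 1. So H_2 ≅ Z.

H_0 ≅ Z,  H_1 = 0,  H_2 ≅ Z.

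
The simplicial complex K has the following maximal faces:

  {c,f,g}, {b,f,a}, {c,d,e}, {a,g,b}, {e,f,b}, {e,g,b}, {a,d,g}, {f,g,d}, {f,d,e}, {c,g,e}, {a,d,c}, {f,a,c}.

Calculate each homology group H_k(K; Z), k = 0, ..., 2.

Fix the vertex order a < b < c < d < e < f < g and write every simplex with vertices in increasing order. Then dim K = 2 and the simplices of K are:

  0-simplices (7): a, b, c, d, e, f, g
  1-simplices (18): ab, ac, ad, af, ag, be, bf, bg, cd, ce, cf, cg, de, df, dg, ef, eg, fg
  2-simplices (12): abf, abg, acd, acf, adg, bef, beg, cde, ceg, cfg, def, dfg

giving chain groups C_0 ≅ Z^7, C_1 ≅ Z^18, C_2 ≅ Z^12.

The boundary map ∂_1: C_1 → C_0 maps an edge to its endpoints' difference, ∂[p,q] = q − p.
The 7×18 boundary matrix has rank 6 and Smith normal form diag(1,1,1,1,1,1).

∂_2: C_2 → C_1 maps a triangle to the signed sum of its edges. For instance
  ∂bef = ef − bf + be,
  ∂abf = bf − af + ab.
As a 18×12 matrix over Z this has rank 12, with invariant factors (1,1,1,1,1,1,1,1,1,1,1,2).

Now H_k = ker ∂_k / im ∂_{k+1}, so:

  H_0: rank C_0 − rank ∂_1 = 7 − 6 = 1, and the invariant factors of ∂_1 are all 1, so H_0 = Z.
  H_1: rank ker ∂_1 − rank ∂_2 = (18 − 6) − 12 = 0, and ∂_2 has invariant factor 2 > 1, so H_1 = Z/2.
  H_2: rank ker ∂_2 − rank ∂_3 = (12 − 12) − 0 = 0, and there is no ∂_3, so H_2 = 0.

As a check, the Euler characteristic is 7 − 18 + 12 = 1, which agrees with 1 − 0 + 0 = 1.
(K is a triangulation of the real projective plane RP^2.)

H_0 = Z,  H_1 = Z/2,  H_2 = 0.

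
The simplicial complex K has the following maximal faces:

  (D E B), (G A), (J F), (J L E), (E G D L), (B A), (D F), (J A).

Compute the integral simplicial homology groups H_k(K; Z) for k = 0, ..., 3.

H_0 = Z,  H_1 = Z^3,  H_2 = 0,  H_3 = 0.

Take the total order A < B < D < E < F < G < J < L on the vertex set. Then K (dimension 3) consists of the simplices:

  0-simplices (8): A, B, D, E, F, G, J, L
  1-simplices (15): AB, AG, AJ, BD, BE, DE, DF, DG, DL, EG, EJ, EL, FJ, GL, JL
  2-simplices (6): BDE, DEG, DEL, DGL, EGL, EJL
  3-simplices (1): DEGL

Hence C_0 ≅ Z^8, C_1 ≅ Z^15, C_2 ≅ Z^6, C_3 ≅ Z^1.

Boundary ∂_1: C_1 → C_0 is given by ∂[p,q] = [q] − [p]. For instance
  ∂AB = B − A.
This gives a 8×15 integer matrix of rank 7; reducing to Smith normal form yields diagonal entries (1,1,1,1,1,1,1).

∂_2: C_2 → C_1 maps a triangle to the signed sum of its edges. For instance
  ∂EJL = JL − EL + EJ,
  ∂DEG = EG − DG + DE.
As a 15×6 matrix over Z this has rank 5, with invariant factors (1,1,1,1,1).

Boundary ∂_3: C_3 → C_2 sends each 3-simplex σ to the alternating sum Σ_i (−1)^i (σ with its i-th vertex removed). For instance
  ∂DEGL = EGL − DGL + DEL − DEG.
The resulting 6×1 matrix has rank 1, and its Smith normal form has invariant factors (1).

From H_k ≅ ker(∂_k) / im(∂_{k+1}) we obtain:

  H_0: rank C_0 − rank ∂_1 = 8 − 7 = 1, and the invariant factors of ∂_1 are all 1, so H_0 = Z.
  H_1: rank ker ∂_1 − rank ∂_2 = (15 − 7) − 5 = 3, and the invariant factors of ∂_2 are all 1, so H_1 = Z^3.
  H_2: rank ker ∂_2 − rank ∂_3 = (6 − 5) − 1 = 0, and the invariant factors of ∂_3 are all 1, so H_2 = 0.
  H_3: rank ker ∂_3 − rank ∂_4 = (1 − 1) − 0 = 0, and there is no ∂_4, so H_3 = 0.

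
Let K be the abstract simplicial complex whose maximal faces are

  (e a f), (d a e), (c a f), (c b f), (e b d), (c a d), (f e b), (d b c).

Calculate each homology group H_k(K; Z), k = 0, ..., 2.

K has 6 vertices, 12 edges, 8 triangles.
rank ∂_0 = 0, rank ∂_1 = 5 ⇒ b_0 = 6 − 0 − 5 = 1; all invariant factors of ∂_1 are 1 so no torsion. So H_0 = Z.
rank ∂_1 = 5, rank ∂_2 = 7 ⇒ b_1 = 12 − 5 − 7 = 0; all invariant factors of ∂_2 are 1 so no torsion. So H_1 = 0.
rank ∂_2 = 7, rank ∂_3 = 0 ⇒ b_2 = 8 − 7 − 0 = 1. So H_2 = Z.

H_0 ≅ Z,  H_1 = 0,  H_2 ≅ Z.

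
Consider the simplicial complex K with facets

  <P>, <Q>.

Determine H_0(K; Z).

Fix the vertex order P < Q and write every simplex with vertices in increasing order. Then dim K = 0 and the simplices of K are:

  0-simplices (2): P, Q

giving chain groups C_0 ≅ Z^2.

Now H_k = ker ∂_k / im ∂_{k+1}, so:

  H_0: rank C_0 − rank ∂_1 = 2 − 0 = 2, and there is no ∂_1, so H_0 ≅ Z^2.

H_0 = Z^2.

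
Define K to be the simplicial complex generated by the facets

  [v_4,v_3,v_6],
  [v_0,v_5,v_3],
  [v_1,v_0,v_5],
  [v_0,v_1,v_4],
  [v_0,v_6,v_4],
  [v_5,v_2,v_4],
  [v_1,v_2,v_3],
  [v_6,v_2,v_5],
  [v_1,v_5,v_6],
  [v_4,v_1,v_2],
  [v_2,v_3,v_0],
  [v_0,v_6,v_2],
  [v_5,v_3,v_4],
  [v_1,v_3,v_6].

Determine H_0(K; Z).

H_0 = Z.

Take the total order v_0 < v_1 < v_2 < v_3 < v_4 < v_5 < v_6 on the vertex set. Then K (dimension 2) consists of the simplices:

  0-simplices (7): [v_0], [v_1], [v_2], [v_3], [v_4], [v_5], [v_6]
  1-simplices (21): (21 of them)
  2-simplices (14): (14 of them)

Hence C_0 ≅ Z^7, C_1 ≅ Z^21, C_2 ≅ Z^14.

The boundary map ∂_1: C_1 → C_0 sends each edge [p,q] (with p < q) to q − p.
The resulting 7×21 matrix has rank 6, and its Smith normal form has invariant factors (1,1,1,1,1,1).

∂_2: C_2 → C_1 acts by ∂[p,q,r] = [q,r] − [p,r] + [p,q]. For instance
  ∂[v_0,v_3,v_5] = [v_3,v_5] − [v_0,v_5] + [v_0,v_3],
  ∂[v_0,v_2,v_6] = [v_2,v_6] − [v_0,v_6] + [v_0,v_2].
This gives a 21×14 integer matrix of rank 13; reducing to Smith normal form yields diagonal entries (1,1,1,1,1,1,1,1,1,1,1,1,1).

Reading off H_k = ker ∂_k / im ∂_{k+1}:

  H_0: rank C_0 − rank ∂_1 = 7 − 6 = 1, and the invariant factors of ∂_1 are all 1, so H_0 ≅ Z.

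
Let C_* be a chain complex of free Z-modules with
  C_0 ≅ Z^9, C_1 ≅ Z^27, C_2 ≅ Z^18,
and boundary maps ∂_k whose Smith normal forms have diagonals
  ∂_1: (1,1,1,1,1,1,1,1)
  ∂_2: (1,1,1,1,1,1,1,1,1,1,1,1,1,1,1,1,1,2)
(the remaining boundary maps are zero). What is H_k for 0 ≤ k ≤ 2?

H_0 ≅ Z,  H_1 ≅ Z ⊕ Z/2,  H_2 = 0.

H_0: b_0 = 9 − 0 − 8 = 1; torsion from ∂_1 factors > 1: none. So H_0 ≅ Z.
H_1: b_1 = 27 − 8 − 18 = 1; torsion from ∂_2 factors > 1: [2]. So H_1 ≅ Z ⊕ Z/2.
H_2: b_2 = 18 − 18 − 0 = 0; torsion from ∂_3 factors > 1: none. So H_2 ≅ 0.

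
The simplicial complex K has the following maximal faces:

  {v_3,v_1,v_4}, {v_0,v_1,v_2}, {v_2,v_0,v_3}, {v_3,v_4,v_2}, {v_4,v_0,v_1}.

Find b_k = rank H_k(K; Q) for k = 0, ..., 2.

b_0 = 1, b_1 = 1, b_2 = 0.

K has 5 vertices, 10 edges, 5 triangles.
rank ∂_0 = 0, rank ∂_1 = 4 ⇒ b_0 = 5 − 0 − 4 = 1; all invariant factors of ∂_1 are 1 so no torsion. So H_0 = Z.
rank ∂_1 = 4, rank ∂_2 = 5 ⇒ b_1 = 10 − 4 − 5 = 1; all invariant factors of ∂_2 are 1 so no torsion. So H_1 = Z.
rank ∂_2 = 5, rank ∂_3 = 0 ⇒ b_2 = 5 − 5 − 0 = 0. So H_2 = 0.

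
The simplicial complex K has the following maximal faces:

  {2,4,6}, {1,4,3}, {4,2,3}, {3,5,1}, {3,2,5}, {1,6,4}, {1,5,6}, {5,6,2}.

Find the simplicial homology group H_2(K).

Order the vertices as 1 < 2 < 3 < 4 < 5 < 6. Listing each simplex with vertices in this order, K has dimension 2 with simplices:

  0-simplices (6): [1], [2], [3], [4], [5], [6]
  1-simplices (12): [1,3], [1,4], [1,5], [1,6], [2,3], [2,4], [2,5], [2,6], [3,4], [3,5], [4,6], [5,6]
  2-simplices (8): [1,3,4], [1,3,5], [1,4,6], [1,5,6], [2,3,4], [2,3,5], [2,4,6], [2,5,6]

Hence C_0 ≅ Z^6, C_1 ≅ Z^12, C_2 ≅ Z^8.

∂_1: C_1 → C_0 sends each edge [p,q] (with p < q) to q − p. For instance
  ∂[1,5] = [5] − [1].
This gives a 6×12 integer matrix of rank 5; reducing to Smith normal form yields diagonal entries (1,1,1,1,1).

Boundary ∂_2: C_2 → C_1 sends each 2-simplex [p,q,r] to [q,r] − [p,r] + [p,q]. For instance
  ∂[2,3,4] = [3,4] − [2,4] + [2,3],
  ∂[1,3,4] = [3,4] − [1,4] + [1,3].
As a 12×8 matrix over Z this has rank 7, with invariant factors (1,1,1,1,1,1,1).

Now H_k = ker ∂_k / im ∂_{k+1}, so:

  H_2: rank ker ∂_2 − rank ∂_3 = (8 − 7) − 0 = 1, and there is no ∂_3, so H_2 ≅ Z.

H_2 ≅ Z.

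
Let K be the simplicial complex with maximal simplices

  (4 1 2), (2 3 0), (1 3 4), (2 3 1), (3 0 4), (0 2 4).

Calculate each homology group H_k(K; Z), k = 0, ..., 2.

Order the vertices as 0 < 1 < 2 < 3 < 4. Listing each simplex with vertices in this order, K has dimension 2 with simplices:

  0-simplices (5): [0], [1], [2], [3], [4]
  1-simplices (9): [0,2], [0,3], [0,4], [1,2], [1,3], [1,4], [2,3], [2,4], [3,4]
  2-simplices (6): [0,2,3], [0,2,4], [0,3,4], [1,2,3], [1,2,4], [1,3,4]

giving chain groups C_0 ≅ Z^5, C_1 ≅ Z^9, C_2 ≅ Z^6.

Boundary ∂_1: C_1 → C_0 maps an edge to its endpoints' difference, ∂[p,q] = q − p. For instance
  ∂[1,2] = [2] − [1].
This gives a 5×9 integer matrix of rank 4; reducing to Smith normal form yields diagonal entries (1,1,1,1).

∂_2: C_2 → C_1 sends each 2-simplex [p,q,r] to [q,r] − [p,r] + [p,q]. For instance
  ∂[0,3,4] = [3,4] − [0,4] + [0,3],
  ∂[1,3,4] = [3,4] − [1,4] + [1,3].
The 9×6 boundary matrix has rank 5 and Smith normal form diag(1,1,1,1,1).

Now H_k = ker ∂_k / im ∂_{k+1}, so:

  H_0: rank C_0 − rank ∂_1 = 5 − 4 = 1, and the invariant factors of ∂_1 are all 1, so H_0 ≅ Z.
  H_1: rank ker ∂_1 − rank ∂_2 = (9 − 4) − 5 = 0, and the invariant factors of ∂_2 are all 1, so H_1 ≅ 0.
  H_2: rank ker ∂_2 − rank ∂_3 = (6 − 5) − 0 = 1, and there is no ∂_3, so H_2 ≅ Z.

As a check, the Euler characteristic is 5 − 9 + 6 = 2, which agrees with 1 − 0 + 1 = 2.
(K is a triangulation of the 2-sphere S^2.)

H_0 = Z,  H_1 = 0,  H_2 = Z.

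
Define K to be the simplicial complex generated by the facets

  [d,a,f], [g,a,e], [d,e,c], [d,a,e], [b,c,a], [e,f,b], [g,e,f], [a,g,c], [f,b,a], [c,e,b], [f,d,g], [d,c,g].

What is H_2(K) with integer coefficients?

H_2 ≅ 0.

We work with the vertex ordering a < b < c < d < e < f < g. The simplices of K, each written with vertices in increasing order, are:

  0-simplices (7): a, b, c, d, e, f, g
  1-simplices (18): ab, ac, ad, ae, af, ag, bc, be, bf, cd, ce, cg, de, df, dg, ef, eg, fg
  2-simplices (12): abc, abf, acg, ade, adf, aeg, bce, bef, cde, cdg, dfg, efg

so the chain groups are C_0 ≅ Z^7, C_1 ≅ Z^18, C_2 ≅ Z^12.

Boundary ∂_1: C_1 → C_0 maps an edge to its endpoints' difference, ∂[p,q] = q − p.
The 7×18 boundary matrix has rank 6 and Smith normal form diag(1,1,1,1,1,1).

∂_2: C_2 → C_1 maps a triangle to the signed sum of its edges. For instance
  ∂cdg = dg − cg + cd,
  ∂cde = de − ce + cd.
The 18×12 boundary matrix has rank 12 and Smith normal form diag(1,1,1,1,1,1,1,1,1,1,1,2).

Computing H_k = (kernel of ∂_k) / (image of ∂_{k+1}):

  H_2: rank ker ∂_2 − rank ∂_3 = (12 − 12) − 0 = 0, and there is no ∂_3, so H_2 ≅ 0.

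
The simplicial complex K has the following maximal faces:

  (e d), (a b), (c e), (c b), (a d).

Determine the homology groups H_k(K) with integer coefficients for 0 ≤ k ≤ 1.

K has 5 vertices, 5 edges.
rank ∂_0 = 0, rank ∂_1 = 4 ⇒ b_0 = 5 − 0 − 4 = 1; all invariant factors of ∂_1 are 1 so no torsion. So H_0 = Z.
rank ∂_1 = 4, rank ∂_2 = 0 ⇒ b_1 = 5 − 4 − 0 = 1. So H_1 = Z.

H_0 ≅ Z,  H_1 ≅ Z.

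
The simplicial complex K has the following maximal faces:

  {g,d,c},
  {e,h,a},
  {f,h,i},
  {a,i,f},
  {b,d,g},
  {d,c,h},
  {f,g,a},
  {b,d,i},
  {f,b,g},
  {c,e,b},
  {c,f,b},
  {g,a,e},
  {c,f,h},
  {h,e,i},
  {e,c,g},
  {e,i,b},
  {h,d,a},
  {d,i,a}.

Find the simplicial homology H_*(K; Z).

Take the total order a < b < c < d < e < f < g < h < i on the vertex set. Then K (dimension 2) consists of the simplices:

  0-simplices (9): a, b, c, d, e, f, g, h, i
  1-simplices (27): ad, ae, af, ag, ah, ai, bc, bd, be, bf, bg, bi, cd, ce, cf, cg, ch, dg, dh, di, eg, eh, ei, fg, fh, fi, hi
  2-simplices (18): adh, adi, aeg, aeh, afg, afi, bce, bcf, bdg, bdi, bei, bfg, cdg, cdh, ceg, cfh, ehi, fhi

Hence C_0 ≅ Z^9, C_1 ≅ Z^27, C_2 ≅ Z^18.

The boundary map ∂_1: C_1 → C_0 maps an edge to its endpoints' difference, ∂[p,q] = q − p.
This gives a 9×27 integer matrix of rank 8; reducing to Smith normal form yields diagonal entries (1,1,1,1,1,1,1,1).

∂_2: C_2 → C_1 maps a triangle to the signed sum of its edges. For instance
  ∂adi = di − ai + ad,
  ∂bcf = cf − bf + bc.
This gives a 27×18 integer matrix of rank 18; reducing to Smith normal form yields diagonal entries (1,1,1,1,1,1,1,1,1,1,1,1,1,1,1,1,1,2).

Reading off H_k = ker ∂_k / im ∂_{k+1}:

  H_0: rank C_0 − rank ∂_1 = 9 − 8 = 1, and the invariant factors of ∂_1 are all 1, so H_0 ≅ Z.
  H_1: rank ker ∂_1 − rank ∂_2 = (27 − 8) − 18 = 1, and ∂_2 has invariant factor 2 > 1, so H_1 ≅ Z ⊕ Z/2Z.
  H_2: rank ker ∂_2 − rank ∂_3 = (18 − 18) − 0 = 0, and there is no ∂_3, so H_2 ≅ 0.

H_0 = Z,  H_1 = Z ⊕ Z/2Z,  H_2 = 0.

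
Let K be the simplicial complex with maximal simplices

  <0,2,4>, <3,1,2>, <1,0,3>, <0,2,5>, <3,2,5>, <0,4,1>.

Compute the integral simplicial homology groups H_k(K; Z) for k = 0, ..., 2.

K has 6 vertices, 12 edges, 6 triangles.
rank ∂_0 = 0, rank ∂_1 = 5 ⇒ b_0 = 6 − 0 − 5 = 1; all invariant factors of ∂_1 are 1 so no torsion. So H_0 ≅ Z.
rank ∂_1 = 5, rank ∂_2 = 6 ⇒ b_1 = 12 − 5 − 6 = 1; all invariant factors of ∂_2 are 1 so no torsion. So H_1 ≅ Z.
rank ∂_2 = 6, rank ∂_3 = 0 ⇒ b_2 = 6 − 6 − 0 = 0. So H_2 ≅ 0.

H_0 = Z,  H_1 = Z,  H_2 = 0.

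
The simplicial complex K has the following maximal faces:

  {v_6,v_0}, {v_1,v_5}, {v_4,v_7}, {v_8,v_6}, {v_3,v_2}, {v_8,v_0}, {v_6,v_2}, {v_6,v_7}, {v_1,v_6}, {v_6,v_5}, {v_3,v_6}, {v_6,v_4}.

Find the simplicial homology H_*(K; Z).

H_0 ≅ Z,  H_1 ≅ Z^4.

Take the total order v_0 < v_1 < v_2 < v_3 < v_4 < v_5 < v_6 < v_7 < v_8 on the vertex set. Then K (dimension 1) consists of the simplices:

  0-simplices (9): [v_0], [v_1], [v_2], [v_3], [v_4], [v_5], [v_6], [v_7], [v_8]
  1-simplices (12): [v_0,v_6], [v_0,v_8], [v_1,v_5], [v_1,v_6], [v_2,v_3], [v_2,v_6], [v_3,v_6], [v_4,v_6], [v_4,v_7], [v_5,v_6], [v_6,v_7], [v_6,v_8]

Hence C_0 ≅ Z^9, C_1 ≅ Z^12.

Boundary ∂_1: C_1 → C_0 is given by ∂[p,q] = [q] − [p]. For instance
  ∂[v_3,v_6] = [v_6] − [v_3].
The 9×12 boundary matrix has rank 8 and Smith normal form diag(1,1,1,1,1,1,1,1).

From H_k ≅ ker(∂_k) / im(∂_{k+1}) we obtain:

  H_0: rank C_0 − rank ∂_1 = 9 − 8 = 1, and the invariant factors of ∂_1 are all 1, so H_0 ≅ Z.
  H_1: rank ker ∂_1 − rank ∂_2 = (12 − 8) − 0 = 4, and there is no ∂_2, so H_1 ≅ Z^4.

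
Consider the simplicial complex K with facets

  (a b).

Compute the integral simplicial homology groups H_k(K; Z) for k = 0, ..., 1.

Take the total order a < b on the vertex set. Then K (dimension 1) consists of the simplices:

  0-simplices (2): a, b
  1-simplices (1): ab

Hence C_0 ≅ Z^2, C_1 ≅ Z^1.

∂_1: C_1 → C_0 is given by ∂[p,q] = [q] − [p]. For instance
  ∂ab = b − a.
As a 2×1 matrix over Z this has rank 1, with invariant factors (1).

Computing H_k = (kernel of ∂_k) / (image of ∂_{k+1}):

  H_0: rank C_0 − rank ∂_1 = 2 − 1 = 1, and the invariant factors of ∂_1 are all 1, so H_0 = Z.
  H_1: rank ker ∂_1 − rank ∂_2 = (1 − 1) − 0 = 0, and there is no ∂_2, so H_1 = 0.

(K is a triangulation of the 1-simplex.)

H_0 = Z,  H_1 = 0.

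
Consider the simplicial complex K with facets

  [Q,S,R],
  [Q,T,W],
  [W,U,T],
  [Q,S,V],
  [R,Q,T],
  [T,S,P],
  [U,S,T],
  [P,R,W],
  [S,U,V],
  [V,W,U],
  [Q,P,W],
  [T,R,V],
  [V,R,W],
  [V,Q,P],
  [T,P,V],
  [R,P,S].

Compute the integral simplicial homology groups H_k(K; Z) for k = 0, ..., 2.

Take the total order P < Q < R < S < T < U < V < W on the vertex set. Then K (dimension 2) consists of the simplices:

  0-simplices (8): P, Q, R, S, T, U, V, W
  1-simplices (24): PQ, PR, PS, PT, PV, PW, QR, QS, QT, QV, QW, RS, RT, RV, RW, ST, SU, SV, TU, TV, TW, UV, UW, VW
  2-simplices (16): PQV, PQW, PRS, PRW, PST, PTV, QRS, QRT, QSV, QTW, RTV, RVW, STU, SUV, TUW, UVW

giving chain groups C_0 ≅ Z^8, C_1 ≅ Z^24, C_2 ≅ Z^16.

∂_1: C_1 → C_0 is given by ∂[p,q] = [q] − [p]. For instance
  ∂PW = W − P.
The resulting 8×24 matrix has rank 7, and its Smith normal form has invariant factors (1,1,1,1,1,1,1).

∂_2: C_2 → C_1 maps a triangle to the signed sum of its edges. For instance
  ∂RTV = TV − RV + RT,
  ∂QTW = TW − QW + QT.
The resulting 24×16 matrix has rank 15, and its Smith normal form has invariant factors (1,1,1,1,1,1,1,1,1,1,1,1,1,1,1).

Computing H_k = (kernel of ∂_k) / (image of ∂_{k+1}):

  H_0: rank C_0 − rank ∂_1 = 8 − 7 = 1, and the invariant factors of ∂_1 are all 1, so H_0 = Z.
  H_1: rank ker ∂_1 − rank ∂_2 = (24 − 7) − 15 = 2, and the invariant factors of ∂_2 are all 1, so H_1 = Z^2.
  H_2: rank ker ∂_2 − rank ∂_3 = (16 − 15) − 0 = 1, and there is no ∂_3, so H_2 = Z.

H_0 ≅ Z,  H_1 ≅ Z^2,  H_2 ≅ Z.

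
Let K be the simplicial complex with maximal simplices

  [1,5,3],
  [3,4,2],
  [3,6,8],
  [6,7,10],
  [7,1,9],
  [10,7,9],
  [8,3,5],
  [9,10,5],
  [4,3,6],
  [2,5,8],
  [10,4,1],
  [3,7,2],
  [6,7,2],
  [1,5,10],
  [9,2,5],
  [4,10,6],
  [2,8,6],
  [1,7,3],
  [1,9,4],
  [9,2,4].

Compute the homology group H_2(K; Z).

We work with the vertex ordering 1 < 2 < 3 < 4 < 5 < 6 < 7 < 8 < 9 < 10. The simplices of K, each written with vertices in increasing order, are:

  0-simplices (10): [1], [2], [3], [4], [5], [6], [7], [8], [9], [10]
  1-simplices (30): (30 of them)
  2-simplices (20): (20 of them)

giving chain groups C_0 ≅ Z^10, C_1 ≅ Z^30, C_2 ≅ Z^20.

The boundary map ∂_1: C_1 → C_0 maps an edge to its endpoints' difference, ∂[p,q] = q − p. For instance
  ∂[4,6] = [6] − [4].
The 10×30 boundary matrix has rank 9 and Smith normal form diag(1,1,1,1,1,1,1,1,1).

The boundary map ∂_2: C_2 → C_1 sends each 2-simplex [p,q,r] to [q,r] − [p,r] + [p,q]. For instance
  ∂[7,9,10] = [9,10] − [7,10] + [7,9],
  ∂[2,3,4] = [3,4] − [2,4] + [2,3].
As a 30×20 matrix over Z this has rank 20, with invariant factors (1,1,1,1,1,1,1,1,1,1,1,1,1,1,1,1,1,1,1,2).

Computing H_k = (kernel of ∂_k) / (image of ∂_{k+1}):

  H_2: rank ker ∂_2 − rank ∂_3 = (20 − 20) − 0 = 0, and there is no ∂_3, so H_2 ≅ 0.

H_2 = 0.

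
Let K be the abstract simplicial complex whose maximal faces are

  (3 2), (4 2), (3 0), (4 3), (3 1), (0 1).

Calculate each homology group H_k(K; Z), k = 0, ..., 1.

We work with the vertex ordering 0 < 1 < 2 < 3 < 4. The simplices of K, each written with vertices in increasing order, are:

  0-simplices (5): [0], [1], [2], [3], [4]
  1-simplices (6): [0,1], [0,3], [1,3], [2,3], [2,4], [3,4]

giving chain groups C_0 ≅ Z^5, C_1 ≅ Z^6.

Boundary ∂_1: C_1 → C_0 sends each edge [p,q] (with p < q) to q − p. For instance
  ∂[3,4] = [4] − [3].
The 5×6 boundary matrix has rank 4 and Smith normal form diag(1,1,1,1).

Reading off H_k = ker ∂_k / im ∂_{k+1}:

  H_0: rank C_0 − rank ∂_1 = 5 − 4 = 1, and the invariant factors of ∂_1 are all 1, so H_0 = Z.
  H_1: rank ker ∂_1 − rank ∂_2 = (6 − 4) − 0 = 2, and there is no ∂_2, so H_1 = Z^2.

H_0 = Z,  H_1 = Z^2.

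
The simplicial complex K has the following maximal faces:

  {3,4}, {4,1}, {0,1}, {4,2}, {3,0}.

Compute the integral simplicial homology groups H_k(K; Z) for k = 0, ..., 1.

H_0 = Z,  H_1 = Z.

Fix the vertex order 0 < 1 < 2 < 3 < 4 and write every simplex with vertices in increasing order. Then dim K = 1 and the simplices of K are:

  0-simplices (5): [0], [1], [2], [3], [4]
  1-simplices (5): [0,1], [0,3], [1,4], [2,4], [3,4]

Hence C_0 ≅ Z^5, C_1 ≅ Z^5.

∂_1: C_1 → C_0 sends each edge [p,q] (with p < q) to q − p. For instance
  ∂[1,4] = [4] − [1].
As a 5×5 matrix over Z this has rank 4, with invariant factors (1,1,1,1).

Computing H_k = (kernel of ∂_k) / (image of ∂_{k+1}):

  H_0: rank C_0 − rank ∂_1 = 5 − 4 = 1, and the invariant factors of ∂_1 are all 1, so H_0 = Z.
  H_1: rank ker ∂_1 − rank ∂_2 = (5 − 4) − 0 = 1, and there is no ∂_2, so H_1 = Z.

As a check, the Euler characteristic is 5 − 5 = 0, which agrees with 1 − 1 = 0.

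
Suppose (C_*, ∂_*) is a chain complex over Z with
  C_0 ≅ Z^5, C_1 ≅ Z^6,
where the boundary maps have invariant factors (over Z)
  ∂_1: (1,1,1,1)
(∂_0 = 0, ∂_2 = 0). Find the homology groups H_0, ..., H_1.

H_0: b_0 = 5 − 0 − 4 = 1; torsion from ∂_1 factors > 1: none. So H_0 = Z.
H_1: b_1 = 6 − 4 − 0 = 2; torsion from ∂_2 factors > 1: none. So H_1 = Z^2.

H_0 = Z,  H_1 = Z^2.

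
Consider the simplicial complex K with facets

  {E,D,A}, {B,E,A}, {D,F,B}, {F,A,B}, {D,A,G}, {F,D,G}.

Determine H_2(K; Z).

Fix the vertex order A < B < D < E < F < G and write every simplex with vertices in increasing order. Then dim K = 2 and the simplices of K are:

  0-simplices (6): A, B, D, E, F, G
  1-simplices (12): AB, AD, AE, AF, AG, BD, BE, BF, DE, DF, DG, FG
  2-simplices (6): ABE, ABF, ADE, ADG, BDF, DFG

so the chain groups are C_0 ≅ Z^6, C_1 ≅ Z^12, C_2 ≅ Z^6.

∂_1: C_1 → C_0 maps an edge to its endpoints' difference, ∂[p,q] = q − p.
As a 6×12 matrix over Z this has rank 5, with invariant factors (1,1,1,1,1).

The boundary map ∂_2: C_2 → C_1 sends each 2-simplex [p,q,r] to [q,r] − [p,r] + [p,q]. For instance
  ∂BDF = DF − BF + BD,
  ∂DFG = FG − DG + DF.
The resulting 12×6 matrix has rank 6, and its Smith normal form has invariant factors (1,1,1,1,1,1).

Computing H_k = (kernel of ∂_k) / (image of ∂_{k+1}):

  H_2: rank ker ∂_2 − rank ∂_3 = (6 − 6) − 0 = 0, and there is no ∂_3, so H_2 ≅ 0.

H_2 = 0.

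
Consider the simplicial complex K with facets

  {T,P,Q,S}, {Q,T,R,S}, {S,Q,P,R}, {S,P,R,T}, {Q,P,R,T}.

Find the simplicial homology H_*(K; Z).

K has 5 vertices, 10 edges, 10 triangles, 5 3-simplices.
rank ∂_0 = 0, rank ∂_1 = 4 ⇒ b_0 = 5 − 0 − 4 = 1; all invariant factors of ∂_1 are 1 so no torsion. So H_0 = Z.
rank ∂_1 = 4, rank ∂_2 = 6 ⇒ b_1 = 10 − 4 − 6 = 0; all invariant factors of ∂_2 are 1 so no torsion. So H_1 = 0.
rank ∂_2 = 6, rank ∂_3 = 4 ⇒ b_2 = 10 − 6 − 4 = 0; all invariant factors of ∂_3 are 1 so no torsion. So H_2 = 0.
rank ∂_3 = 4, rank ∂_4 = 0 ⇒ b_3 = 5 − 4 − 0 = 1. So H_3 = Z.

H_0 = Z,  H_1 = 0,  H_2 = 0,  H_3 = Z.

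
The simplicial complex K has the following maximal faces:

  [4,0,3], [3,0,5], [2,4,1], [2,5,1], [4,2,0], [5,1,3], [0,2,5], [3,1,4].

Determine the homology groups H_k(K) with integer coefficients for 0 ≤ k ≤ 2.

H_0 = Z,  H_1 = 0,  H_2 = Z.

We work with the vertex ordering 0 < 1 < 2 < 3 < 4 < 5. The simplices of K, each written with vertices in increasing order, are:

  0-simplices (6): [0], [1], [2], [3], [4], [5]
  1-simplices (12): [0,2], [0,3], [0,4], [0,5], [1,2], [1,3], [1,4], [1,5], [2,4], [2,5], [3,4], [3,5]
  2-simplices (8): [0,2,4], [0,2,5], [0,3,4], [0,3,5], [1,2,4], [1,2,5], [1,3,4], [1,3,5]

giving chain groups C_0 ≅ Z^6, C_1 ≅ Z^12, C_2 ≅ Z^8.

The boundary map ∂_1: C_1 → C_0 is given by ∂[p,q] = [q] − [p]. For instance
  ∂[0,2] = [2] − [0].
This gives a 6×12 integer matrix of rank 5; reducing to Smith normal form yields diagonal entries (1,1,1,1,1).

Boundary ∂_2: C_2 → C_1 sends each 2-simplex [p,q,r] to [q,r] − [p,r] + [p,q]. For instance
  ∂[1,2,5] = [2,5] − [1,5] + [1,2],
  ∂[0,2,5] = [2,5] − [0,5] + [0,2].
As a 12×8 matrix over Z this has rank 7, with invariant factors (1,1,1,1,1,1,1).

Now H_k = ker ∂_k / im ∂_{k+1}, so:

  H_0: rank C_0 − rank ∂_1 = 6 − 5 = 1, and the invariant factors of ∂_1 are all 1, so H_0 ≅ Z.
  H_1: rank ker ∂_1 − rank ∂_2 = (12 − 5) − 7 = 0, and the invariant factors of ∂_2 are all 1, so H_1 ≅ 0.
  H_2: rank ker ∂_2 − rank ∂_3 = (8 − 7) − 0 = 1, and there is no ∂_3, so H_2 ≅ Z.

As a check, the Euler characteristic is 6 − 12 + 8 = 2, which agrees with 1 − 0 + 1 = 2.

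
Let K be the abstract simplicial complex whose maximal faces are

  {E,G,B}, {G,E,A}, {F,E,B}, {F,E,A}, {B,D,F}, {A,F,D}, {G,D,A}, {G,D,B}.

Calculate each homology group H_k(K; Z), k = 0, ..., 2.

We work with the vertex ordering A < B < D < E < F < G. The simplices of K, each written with vertices in increasing order, are:

  0-simplices (6): A, B, D, E, F, G
  1-simplices (12): AD, AE, AF, AG, BD, BE, BF, BG, DF, DG, EF, EG
  2-simplices (8): ADF, ADG, AEF, AEG, BDF, BDG, BEF, BEG

Hence C_0 ≅ Z^6, C_1 ≅ Z^12, C_2 ≅ Z^8.

Boundary ∂_1: C_1 → C_0 maps an edge to its endpoints' difference, ∂[p,q] = q − p. For instance
  ∂DF = F − D.
The 6×12 boundary matrix has rank 5 and Smith normal form diag(1,1,1,1,1).

Boundary ∂_2: C_2 → C_1 acts by ∂[p,q,r] = [q,r] − [p,r] + [p,q]. For instance
  ∂BEG = EG − BG + BE,
  ∂ADF = DF − AF + AD.
The resulting 12×8 matrix has rank 7, and its Smith normal form has invariant factors (1,1,1,1,1,1,1).

Now H_k = ker ∂_k / im ∂_{k+1}, so:

  H_0: rank C_0 − rank ∂_1 = 6 − 5 = 1, and the invariant factors of ∂_1 are all 1, so H_0 = Z.
  H_1: rank ker ∂_1 − rank ∂_2 = (12 − 5) − 7 = 0, and the invariant factors of ∂_2 are all 1, so H_1 = 0.
  H_2: rank ker ∂_2 − rank ∂_3 = (8 − 7) − 0 = 1, and there is no ∂_3, so H_2 = Z.

H_0 = Z,  H_1 = 0,  H_2 = Z.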